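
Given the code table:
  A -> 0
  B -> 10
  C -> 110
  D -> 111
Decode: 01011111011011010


Decoding:
0 -> A
10 -> B
111 -> D
110 -> C
110 -> C
110 -> C
10 -> B


Result: ABDCCCB


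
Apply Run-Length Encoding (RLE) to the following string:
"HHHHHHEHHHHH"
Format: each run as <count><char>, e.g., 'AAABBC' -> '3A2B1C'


Scanning runs left to right:
  i=0: run of 'H' x 6 -> '6H'
  i=6: run of 'E' x 1 -> '1E'
  i=7: run of 'H' x 5 -> '5H'

RLE = 6H1E5H


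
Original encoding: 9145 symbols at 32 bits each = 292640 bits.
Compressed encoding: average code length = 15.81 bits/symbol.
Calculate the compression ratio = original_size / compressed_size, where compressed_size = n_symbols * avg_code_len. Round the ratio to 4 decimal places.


original_size = n_symbols * orig_bits = 9145 * 32 = 292640 bits
compressed_size = n_symbols * avg_code_len = 9145 * 15.81 = 144582.45 bits
ratio = original_size / compressed_size = 292640 / 144582.45 = 2.024

Compression ratio = 2.024


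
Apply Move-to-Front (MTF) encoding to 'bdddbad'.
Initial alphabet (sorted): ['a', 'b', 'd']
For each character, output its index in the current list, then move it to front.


MTF encoding:
'b': index 1 in ['a', 'b', 'd'] -> ['b', 'a', 'd']
'd': index 2 in ['b', 'a', 'd'] -> ['d', 'b', 'a']
'd': index 0 in ['d', 'b', 'a'] -> ['d', 'b', 'a']
'd': index 0 in ['d', 'b', 'a'] -> ['d', 'b', 'a']
'b': index 1 in ['d', 'b', 'a'] -> ['b', 'd', 'a']
'a': index 2 in ['b', 'd', 'a'] -> ['a', 'b', 'd']
'd': index 2 in ['a', 'b', 'd'] -> ['d', 'a', 'b']


Output: [1, 2, 0, 0, 1, 2, 2]


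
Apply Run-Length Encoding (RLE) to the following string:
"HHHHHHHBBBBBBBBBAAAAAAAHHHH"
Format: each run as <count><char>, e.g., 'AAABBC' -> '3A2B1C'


Scanning runs left to right:
  i=0: run of 'H' x 7 -> '7H'
  i=7: run of 'B' x 9 -> '9B'
  i=16: run of 'A' x 7 -> '7A'
  i=23: run of 'H' x 4 -> '4H'

RLE = 7H9B7A4H


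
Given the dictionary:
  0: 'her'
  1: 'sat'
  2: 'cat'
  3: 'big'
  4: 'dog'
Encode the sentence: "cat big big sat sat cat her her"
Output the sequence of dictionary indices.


Look up each word in the dictionary:
  'cat' -> 2
  'big' -> 3
  'big' -> 3
  'sat' -> 1
  'sat' -> 1
  'cat' -> 2
  'her' -> 0
  'her' -> 0

Encoded: [2, 3, 3, 1, 1, 2, 0, 0]


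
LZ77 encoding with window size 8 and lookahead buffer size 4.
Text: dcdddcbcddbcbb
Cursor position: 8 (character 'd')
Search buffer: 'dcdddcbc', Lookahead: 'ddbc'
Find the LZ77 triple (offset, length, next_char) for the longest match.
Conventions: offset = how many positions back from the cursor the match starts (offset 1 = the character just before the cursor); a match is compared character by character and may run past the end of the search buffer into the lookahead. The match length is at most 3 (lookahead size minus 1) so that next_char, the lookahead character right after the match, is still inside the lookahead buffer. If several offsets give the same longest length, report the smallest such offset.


Try each offset into the search buffer:
  offset=1 (pos 7, char 'c'): match length 0
  offset=2 (pos 6, char 'b'): match length 0
  offset=3 (pos 5, char 'c'): match length 0
  offset=4 (pos 4, char 'd'): match length 1
  offset=5 (pos 3, char 'd'): match length 2
  offset=6 (pos 2, char 'd'): match length 2
  offset=7 (pos 1, char 'c'): match length 0
  offset=8 (pos 0, char 'd'): match length 1
Longest match has length 2, found at offsets 5, 6; take the smallest, offset 5.
next_char = character at position 8 + 2 = 10 -> 'b'

Best match: offset=5, length=2 (matching 'dd' starting at position 3)
LZ77 triple: (5, 2, 'b')


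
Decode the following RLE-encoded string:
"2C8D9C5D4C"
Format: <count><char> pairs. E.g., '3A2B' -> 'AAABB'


Expanding each <count><char> pair:
  2C -> 'CC'
  8D -> 'DDDDDDDD'
  9C -> 'CCCCCCCCC'
  5D -> 'DDDDD'
  4C -> 'CCCC'

Decoded = CCDDDDDDDDCCCCCCCCCDDDDDCCCC


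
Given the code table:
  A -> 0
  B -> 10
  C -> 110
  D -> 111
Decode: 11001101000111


Decoding:
110 -> C
0 -> A
110 -> C
10 -> B
0 -> A
0 -> A
111 -> D


Result: CACBAAD


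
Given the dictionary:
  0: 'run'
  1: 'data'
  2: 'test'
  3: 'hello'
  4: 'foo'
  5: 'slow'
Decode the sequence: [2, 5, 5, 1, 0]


Look up each index in the dictionary:
  2 -> 'test'
  5 -> 'slow'
  5 -> 'slow'
  1 -> 'data'
  0 -> 'run'

Decoded: "test slow slow data run"


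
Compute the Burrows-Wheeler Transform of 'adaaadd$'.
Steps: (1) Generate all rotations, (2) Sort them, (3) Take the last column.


Rotations (sorted):
  0: $adaaadd -> last char: d
  1: aaadd$ad -> last char: d
  2: aadd$ada -> last char: a
  3: adaaadd$ -> last char: $
  4: add$adaa -> last char: a
  5: d$adaaad -> last char: d
  6: daaadd$a -> last char: a
  7: dd$adaaa -> last char: a


BWT = dda$adaa


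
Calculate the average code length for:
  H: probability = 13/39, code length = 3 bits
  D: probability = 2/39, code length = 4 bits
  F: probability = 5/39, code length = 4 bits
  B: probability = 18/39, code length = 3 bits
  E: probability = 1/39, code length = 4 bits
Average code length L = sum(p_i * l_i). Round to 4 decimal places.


Weighted contributions p_i * l_i:
  H: (13/39) * 3 = 39/39
  D: (2/39) * 4 = 8/39
  F: (5/39) * 4 = 20/39
  B: (18/39) * 3 = 54/39
  E: (1/39) * 4 = 4/39
Sum = (39 + 8 + 20 + 54 + 4)/39 = 125/39

L = 125/39 = 3.2051 bits/symbol


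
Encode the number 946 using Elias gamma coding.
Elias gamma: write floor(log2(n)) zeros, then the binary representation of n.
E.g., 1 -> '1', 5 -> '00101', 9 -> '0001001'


num_bits = floor(log2(946)) + 1 = 10
leading_zeros = num_bits - 1 = 9
binary(946) = 1110110010

Elias gamma(946) = '000000000' + '1110110010' = 0000000001110110010 (19 bits)


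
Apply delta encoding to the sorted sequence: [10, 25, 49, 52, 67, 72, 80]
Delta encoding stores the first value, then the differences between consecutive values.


First value: 10
Deltas:
  25 - 10 = 15
  49 - 25 = 24
  52 - 49 = 3
  67 - 52 = 15
  72 - 67 = 5
  80 - 72 = 8


Delta encoded: [10, 15, 24, 3, 15, 5, 8]


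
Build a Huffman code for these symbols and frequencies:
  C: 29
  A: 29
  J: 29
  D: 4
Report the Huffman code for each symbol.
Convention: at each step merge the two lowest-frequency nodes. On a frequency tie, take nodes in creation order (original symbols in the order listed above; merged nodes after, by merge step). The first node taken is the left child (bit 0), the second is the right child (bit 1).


Huffman tree construction:
Step 1: Merge D(4) + C(29) = 33
Step 2: Merge A(29) + J(29) = 58
Step 3: Merge (D+C)(33) + (A+J)(58) = 91
Read each symbol's code off the tree from the root (left child = 0, right child = 1).

Codes:
  C: 01 (length 2)
  A: 10 (length 2)
  J: 11 (length 2)
  D: 00 (length 2)
Average code length: 182/91 = 2.0000 bits/symbol


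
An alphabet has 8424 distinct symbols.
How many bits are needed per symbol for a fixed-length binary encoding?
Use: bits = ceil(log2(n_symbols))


log2(8424) = 13.0403
Bracket: 2^13 = 8192 < 8424 <= 2^14 = 16384
So ceil(log2(8424)) = 14

bits = ceil(log2(8424)) = ceil(13.0403) = 14 bits


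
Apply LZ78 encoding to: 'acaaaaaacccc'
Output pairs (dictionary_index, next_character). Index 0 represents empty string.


LZ78 encoding steps:
Dictionary: {0: ''}
Step 1: w='' (idx 0), next='a' -> output (0, 'a'), add 'a' as idx 1
Step 2: w='' (idx 0), next='c' -> output (0, 'c'), add 'c' as idx 2
Step 3: w='a' (idx 1), next='a' -> output (1, 'a'), add 'aa' as idx 3
Step 4: w='aa' (idx 3), next='a' -> output (3, 'a'), add 'aaa' as idx 4
Step 5: w='a' (idx 1), next='c' -> output (1, 'c'), add 'ac' as idx 5
Step 6: w='c' (idx 2), next='c' -> output (2, 'c'), add 'cc' as idx 6
Step 7: w='c' (idx 2), end of input -> output (2, '')


Encoded: [(0, 'a'), (0, 'c'), (1, 'a'), (3, 'a'), (1, 'c'), (2, 'c'), (2, '')]


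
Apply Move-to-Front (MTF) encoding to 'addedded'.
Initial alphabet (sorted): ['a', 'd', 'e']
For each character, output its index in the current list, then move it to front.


MTF encoding:
'a': index 0 in ['a', 'd', 'e'] -> ['a', 'd', 'e']
'd': index 1 in ['a', 'd', 'e'] -> ['d', 'a', 'e']
'd': index 0 in ['d', 'a', 'e'] -> ['d', 'a', 'e']
'e': index 2 in ['d', 'a', 'e'] -> ['e', 'd', 'a']
'd': index 1 in ['e', 'd', 'a'] -> ['d', 'e', 'a']
'd': index 0 in ['d', 'e', 'a'] -> ['d', 'e', 'a']
'e': index 1 in ['d', 'e', 'a'] -> ['e', 'd', 'a']
'd': index 1 in ['e', 'd', 'a'] -> ['d', 'e', 'a']


Output: [0, 1, 0, 2, 1, 0, 1, 1]


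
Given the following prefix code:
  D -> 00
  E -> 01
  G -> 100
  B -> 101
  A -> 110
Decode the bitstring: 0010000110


Decoding step by step:
Bits 00 -> D
Bits 100 -> G
Bits 00 -> D
Bits 110 -> A


Decoded message: DGDA


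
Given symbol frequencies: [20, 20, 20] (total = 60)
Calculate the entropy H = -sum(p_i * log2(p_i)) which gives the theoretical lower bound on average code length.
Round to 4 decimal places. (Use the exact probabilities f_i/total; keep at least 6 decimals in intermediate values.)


Per-symbol terms -p_i * log2(p_i) with p_i = f_i/60:
  p = 20/60 = 0.333333: log2(p) = -1.584963, -p*log2(p) = 0.528321
  p = 20/60 = 0.333333: log2(p) = -1.584963, -p*log2(p) = 0.528321
  p = 20/60 = 0.333333: log2(p) = -1.584963, -p*log2(p) = 0.528321
H = 0.528321 + 0.528321 + 0.528321 = 1.584963

H = 1.585 bits/symbol


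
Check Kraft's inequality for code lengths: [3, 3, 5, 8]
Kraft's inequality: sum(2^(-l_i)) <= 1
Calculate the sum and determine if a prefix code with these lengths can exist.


Sum = 2^(-3) + 2^(-3) + 2^(-5) + 2^(-8)
    = 0.125 + 0.125 + 0.03125 + 0.00390625
    = 73/256 = 0.28515625
Since 0.28515625 <= 1, Kraft's inequality IS satisfied.
A prefix code with these lengths CAN exist.

Kraft sum = 0.28515625. Satisfied.


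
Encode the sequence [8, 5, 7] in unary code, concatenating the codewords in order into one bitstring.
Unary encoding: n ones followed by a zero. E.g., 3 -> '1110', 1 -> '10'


Encode each number as n ones followed by a terminating 0:
  8 -> 111111110 (9 bits)
  5 -> 111110 (6 bits)
  7 -> 11111110 (8 bits)
Total length = 9 + 6 + 8 = 23 bits.

Unary([8, 5, 7]) = 11111111011111011111110 (23 bits)


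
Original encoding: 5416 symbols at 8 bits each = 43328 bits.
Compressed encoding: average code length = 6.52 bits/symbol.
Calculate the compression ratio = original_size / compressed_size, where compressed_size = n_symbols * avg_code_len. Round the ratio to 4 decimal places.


original_size = n_symbols * orig_bits = 5416 * 8 = 43328 bits
compressed_size = n_symbols * avg_code_len = 5416 * 6.52 = 35312.32 bits
ratio = original_size / compressed_size = 43328 / 35312.32 = 1.227

Compression ratio = 1.227


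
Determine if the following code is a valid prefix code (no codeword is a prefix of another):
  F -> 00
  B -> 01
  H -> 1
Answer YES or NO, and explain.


Checking each pair (does one codeword prefix another?):
  F='00' vs B='01': no prefix
  F='00' vs H='1': no prefix
  B='01' vs F='00': no prefix
  B='01' vs H='1': no prefix
  H='1' vs F='00': no prefix
  H='1' vs B='01': no prefix
No violation found over all pairs.

YES -- this is a valid prefix code. No codeword is a prefix of any other codeword.


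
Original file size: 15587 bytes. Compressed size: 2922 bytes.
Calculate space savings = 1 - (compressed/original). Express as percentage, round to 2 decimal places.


ratio = compressed/original = 2922/15587 = 0.187464
savings = 1 - ratio = 1 - 0.187464 = 0.812536
as a percentage: 0.812536 * 100 = 81.25%

Space savings = 1 - 2922/15587 = 81.25%


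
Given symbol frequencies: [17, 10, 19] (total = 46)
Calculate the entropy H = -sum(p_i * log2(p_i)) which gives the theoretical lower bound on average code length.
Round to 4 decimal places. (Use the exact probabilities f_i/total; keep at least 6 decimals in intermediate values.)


Per-symbol terms -p_i * log2(p_i) with p_i = f_i/46:
  p = 17/46 = 0.369565: log2(p) = -1.436099, -p*log2(p) = 0.530732
  p = 10/46 = 0.217391: log2(p) = -2.201634, -p*log2(p) = 0.478616
  p = 19/46 = 0.413043: log2(p) = -1.275634, -p*log2(p) = 0.526892
H = 0.530732 + 0.478616 + 0.526892 = 1.536240

H = 1.5362 bits/symbol


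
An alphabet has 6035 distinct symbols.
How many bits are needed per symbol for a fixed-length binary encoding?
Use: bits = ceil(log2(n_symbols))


log2(6035) = 12.5591
Bracket: 2^12 = 4096 < 6035 <= 2^13 = 8192
So ceil(log2(6035)) = 13

bits = ceil(log2(6035)) = ceil(12.5591) = 13 bits


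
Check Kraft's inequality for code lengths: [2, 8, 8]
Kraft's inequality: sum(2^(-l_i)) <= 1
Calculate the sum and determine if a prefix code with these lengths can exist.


Sum = 2^(-2) + 2^(-8) + 2^(-8)
    = 0.25 + 0.00390625 + 0.00390625
    = 66/256 = 0.2578125
Since 0.2578125 <= 1, Kraft's inequality IS satisfied.
A prefix code with these lengths CAN exist.

Kraft sum = 0.2578125. Satisfied.


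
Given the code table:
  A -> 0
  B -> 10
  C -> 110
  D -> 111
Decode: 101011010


Decoding:
10 -> B
10 -> B
110 -> C
10 -> B


Result: BBCB


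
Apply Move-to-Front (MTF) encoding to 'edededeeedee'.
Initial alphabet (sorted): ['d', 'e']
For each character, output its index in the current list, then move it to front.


MTF encoding:
'e': index 1 in ['d', 'e'] -> ['e', 'd']
'd': index 1 in ['e', 'd'] -> ['d', 'e']
'e': index 1 in ['d', 'e'] -> ['e', 'd']
'd': index 1 in ['e', 'd'] -> ['d', 'e']
'e': index 1 in ['d', 'e'] -> ['e', 'd']
'd': index 1 in ['e', 'd'] -> ['d', 'e']
'e': index 1 in ['d', 'e'] -> ['e', 'd']
'e': index 0 in ['e', 'd'] -> ['e', 'd']
'e': index 0 in ['e', 'd'] -> ['e', 'd']
'd': index 1 in ['e', 'd'] -> ['d', 'e']
'e': index 1 in ['d', 'e'] -> ['e', 'd']
'e': index 0 in ['e', 'd'] -> ['e', 'd']


Output: [1, 1, 1, 1, 1, 1, 1, 0, 0, 1, 1, 0]


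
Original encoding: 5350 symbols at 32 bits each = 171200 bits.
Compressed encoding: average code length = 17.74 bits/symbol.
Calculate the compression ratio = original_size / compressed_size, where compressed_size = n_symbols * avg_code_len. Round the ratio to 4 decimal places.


original_size = n_symbols * orig_bits = 5350 * 32 = 171200 bits
compressed_size = n_symbols * avg_code_len = 5350 * 17.74 = 94909.0 bits
ratio = original_size / compressed_size = 171200 / 94909.0 = 1.8038

Compression ratio = 1.8038


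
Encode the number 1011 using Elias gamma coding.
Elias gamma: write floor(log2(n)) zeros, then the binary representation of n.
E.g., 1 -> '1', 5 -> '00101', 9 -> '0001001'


num_bits = floor(log2(1011)) + 1 = 10
leading_zeros = num_bits - 1 = 9
binary(1011) = 1111110011

Elias gamma(1011) = '000000000' + '1111110011' = 0000000001111110011 (19 bits)


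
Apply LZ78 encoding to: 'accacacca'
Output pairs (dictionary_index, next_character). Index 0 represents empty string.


LZ78 encoding steps:
Dictionary: {0: ''}
Step 1: w='' (idx 0), next='a' -> output (0, 'a'), add 'a' as idx 1
Step 2: w='' (idx 0), next='c' -> output (0, 'c'), add 'c' as idx 2
Step 3: w='c' (idx 2), next='a' -> output (2, 'a'), add 'ca' as idx 3
Step 4: w='ca' (idx 3), next='c' -> output (3, 'c'), add 'cac' as idx 4
Step 5: w='ca' (idx 3), end of input -> output (3, '')


Encoded: [(0, 'a'), (0, 'c'), (2, 'a'), (3, 'c'), (3, '')]


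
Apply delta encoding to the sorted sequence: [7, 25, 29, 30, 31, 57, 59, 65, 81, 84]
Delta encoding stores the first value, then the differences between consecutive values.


First value: 7
Deltas:
  25 - 7 = 18
  29 - 25 = 4
  30 - 29 = 1
  31 - 30 = 1
  57 - 31 = 26
  59 - 57 = 2
  65 - 59 = 6
  81 - 65 = 16
  84 - 81 = 3


Delta encoded: [7, 18, 4, 1, 1, 26, 2, 6, 16, 3]


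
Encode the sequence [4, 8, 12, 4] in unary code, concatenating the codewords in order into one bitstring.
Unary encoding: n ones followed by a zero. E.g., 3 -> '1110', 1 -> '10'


Encode each number as n ones followed by a terminating 0:
  4 -> 11110 (5 bits)
  8 -> 111111110 (9 bits)
  12 -> 1111111111110 (13 bits)
  4 -> 11110 (5 bits)
Total length = 5 + 9 + 13 + 5 = 32 bits.

Unary([4, 8, 12, 4]) = 11110111111110111111111111011110 (32 bits)


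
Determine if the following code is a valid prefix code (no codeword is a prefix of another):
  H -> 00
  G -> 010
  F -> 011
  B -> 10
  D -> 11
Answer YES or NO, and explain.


Checking each pair (does one codeword prefix another?):
  H='00' vs G='010': no prefix
  H='00' vs F='011': no prefix
  H='00' vs B='10': no prefix
  H='00' vs D='11': no prefix
  G='010' vs H='00': no prefix
  G='010' vs F='011': no prefix
  G='010' vs B='10': no prefix
  G='010' vs D='11': no prefix
  F='011' vs H='00': no prefix
  F='011' vs G='010': no prefix
  F='011' vs B='10': no prefix
  F='011' vs D='11': no prefix
  B='10' vs H='00': no prefix
  B='10' vs G='010': no prefix
  B='10' vs F='011': no prefix
  B='10' vs D='11': no prefix
  D='11' vs H='00': no prefix
  D='11' vs G='010': no prefix
  D='11' vs F='011': no prefix
  D='11' vs B='10': no prefix
No violation found over all pairs.

YES -- this is a valid prefix code. No codeword is a prefix of any other codeword.


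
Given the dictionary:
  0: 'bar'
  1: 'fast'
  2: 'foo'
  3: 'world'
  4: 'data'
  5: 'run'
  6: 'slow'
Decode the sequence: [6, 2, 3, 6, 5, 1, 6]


Look up each index in the dictionary:
  6 -> 'slow'
  2 -> 'foo'
  3 -> 'world'
  6 -> 'slow'
  5 -> 'run'
  1 -> 'fast'
  6 -> 'slow'

Decoded: "slow foo world slow run fast slow"


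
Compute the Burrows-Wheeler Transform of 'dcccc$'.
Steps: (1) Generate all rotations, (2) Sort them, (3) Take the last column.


Rotations (sorted):
  0: $dcccc -> last char: c
  1: c$dccc -> last char: c
  2: cc$dcc -> last char: c
  3: ccc$dc -> last char: c
  4: cccc$d -> last char: d
  5: dcccc$ -> last char: $


BWT = ccccd$


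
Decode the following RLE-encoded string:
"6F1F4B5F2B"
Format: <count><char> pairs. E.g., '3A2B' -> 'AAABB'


Expanding each <count><char> pair:
  6F -> 'FFFFFF'
  1F -> 'F'
  4B -> 'BBBB'
  5F -> 'FFFFF'
  2B -> 'BB'

Decoded = FFFFFFFBBBBFFFFFBB


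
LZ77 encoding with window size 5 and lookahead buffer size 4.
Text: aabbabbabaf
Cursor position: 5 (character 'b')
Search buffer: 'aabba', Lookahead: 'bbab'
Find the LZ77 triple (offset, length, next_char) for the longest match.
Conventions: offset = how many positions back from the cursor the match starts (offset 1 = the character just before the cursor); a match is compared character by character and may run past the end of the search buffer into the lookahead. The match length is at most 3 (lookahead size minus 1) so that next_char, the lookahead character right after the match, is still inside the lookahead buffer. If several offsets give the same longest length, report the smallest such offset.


Try each offset into the search buffer:
  offset=1 (pos 4, char 'a'): match length 0
  offset=2 (pos 3, char 'b'): match length 1
  offset=3 (pos 2, char 'b'): match length 3
  offset=4 (pos 1, char 'a'): match length 0
  offset=5 (pos 0, char 'a'): match length 0
Longest match has length 3 at offset 3.
next_char = character at position 5 + 3 = 8 -> 'b'

Best match: offset=3, length=3 (matching 'bba' starting at position 2)
LZ77 triple: (3, 3, 'b')


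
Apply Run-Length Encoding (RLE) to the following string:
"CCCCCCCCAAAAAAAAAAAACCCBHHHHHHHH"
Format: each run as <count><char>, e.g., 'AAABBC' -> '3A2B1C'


Scanning runs left to right:
  i=0: run of 'C' x 8 -> '8C'
  i=8: run of 'A' x 12 -> '12A'
  i=20: run of 'C' x 3 -> '3C'
  i=23: run of 'B' x 1 -> '1B'
  i=24: run of 'H' x 8 -> '8H'

RLE = 8C12A3C1B8H


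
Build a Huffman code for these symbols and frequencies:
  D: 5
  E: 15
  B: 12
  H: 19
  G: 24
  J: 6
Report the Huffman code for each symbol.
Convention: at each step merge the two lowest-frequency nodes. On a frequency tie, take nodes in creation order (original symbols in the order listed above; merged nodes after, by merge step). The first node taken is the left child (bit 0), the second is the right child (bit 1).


Huffman tree construction:
Step 1: Merge D(5) + J(6) = 11
Step 2: Merge (D+J)(11) + B(12) = 23
Step 3: Merge E(15) + H(19) = 34
Step 4: Merge ((D+J)+B)(23) + G(24) = 47
Step 5: Merge (E+H)(34) + (((D+J)+B)+G)(47) = 81
Read each symbol's code off the tree from the root (left child = 0, right child = 1).

Codes:
  D: 1000 (length 4)
  E: 00 (length 2)
  B: 101 (length 3)
  H: 01 (length 2)
  G: 11 (length 2)
  J: 1001 (length 4)
Average code length: 196/81 = 2.4198 bits/symbol


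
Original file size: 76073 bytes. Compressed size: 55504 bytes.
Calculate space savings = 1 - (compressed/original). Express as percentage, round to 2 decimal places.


ratio = compressed/original = 55504/76073 = 0.729615
savings = 1 - ratio = 1 - 0.729615 = 0.270385
as a percentage: 0.270385 * 100 = 27.04%

Space savings = 1 - 55504/76073 = 27.04%


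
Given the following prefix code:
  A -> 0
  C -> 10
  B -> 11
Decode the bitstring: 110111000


Decoding step by step:
Bits 11 -> B
Bits 0 -> A
Bits 11 -> B
Bits 10 -> C
Bits 0 -> A
Bits 0 -> A


Decoded message: BABCAA


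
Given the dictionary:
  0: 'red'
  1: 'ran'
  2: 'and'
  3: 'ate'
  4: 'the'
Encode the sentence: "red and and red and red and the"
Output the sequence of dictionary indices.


Look up each word in the dictionary:
  'red' -> 0
  'and' -> 2
  'and' -> 2
  'red' -> 0
  'and' -> 2
  'red' -> 0
  'and' -> 2
  'the' -> 4

Encoded: [0, 2, 2, 0, 2, 0, 2, 4]


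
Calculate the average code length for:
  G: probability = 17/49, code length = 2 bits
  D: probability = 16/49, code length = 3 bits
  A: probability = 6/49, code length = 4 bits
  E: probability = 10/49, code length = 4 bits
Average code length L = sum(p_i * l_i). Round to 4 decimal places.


Weighted contributions p_i * l_i:
  G: (17/49) * 2 = 34/49
  D: (16/49) * 3 = 48/49
  A: (6/49) * 4 = 24/49
  E: (10/49) * 4 = 40/49
Sum = (34 + 48 + 24 + 40)/49 = 146/49

L = 146/49 = 2.9796 bits/symbol


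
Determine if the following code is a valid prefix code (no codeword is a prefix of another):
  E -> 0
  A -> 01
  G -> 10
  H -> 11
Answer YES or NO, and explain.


Checking each pair (does one codeword prefix another?):
  E='0' vs A='01': prefix -- VIOLATION

NO -- this is NOT a valid prefix code. E (0) is a prefix of A (01).


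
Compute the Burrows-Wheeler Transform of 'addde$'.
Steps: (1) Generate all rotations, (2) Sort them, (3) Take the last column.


Rotations (sorted):
  0: $addde -> last char: e
  1: addde$ -> last char: $
  2: ddde$a -> last char: a
  3: dde$ad -> last char: d
  4: de$add -> last char: d
  5: e$addd -> last char: d


BWT = e$addd


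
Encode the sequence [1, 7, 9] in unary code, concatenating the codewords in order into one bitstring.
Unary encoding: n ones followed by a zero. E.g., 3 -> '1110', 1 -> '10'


Encode each number as n ones followed by a terminating 0:
  1 -> 10 (2 bits)
  7 -> 11111110 (8 bits)
  9 -> 1111111110 (10 bits)
Total length = 2 + 8 + 10 = 20 bits.

Unary([1, 7, 9]) = 10111111101111111110 (20 bits)


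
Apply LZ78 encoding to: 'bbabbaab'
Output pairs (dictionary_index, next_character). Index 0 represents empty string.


LZ78 encoding steps:
Dictionary: {0: ''}
Step 1: w='' (idx 0), next='b' -> output (0, 'b'), add 'b' as idx 1
Step 2: w='b' (idx 1), next='a' -> output (1, 'a'), add 'ba' as idx 2
Step 3: w='b' (idx 1), next='b' -> output (1, 'b'), add 'bb' as idx 3
Step 4: w='' (idx 0), next='a' -> output (0, 'a'), add 'a' as idx 4
Step 5: w='a' (idx 4), next='b' -> output (4, 'b'), add 'ab' as idx 5


Encoded: [(0, 'b'), (1, 'a'), (1, 'b'), (0, 'a'), (4, 'b')]


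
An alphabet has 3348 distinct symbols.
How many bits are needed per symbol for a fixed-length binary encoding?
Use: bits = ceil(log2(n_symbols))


log2(3348) = 11.7091
Bracket: 2^11 = 2048 < 3348 <= 2^12 = 4096
So ceil(log2(3348)) = 12

bits = ceil(log2(3348)) = ceil(11.7091) = 12 bits


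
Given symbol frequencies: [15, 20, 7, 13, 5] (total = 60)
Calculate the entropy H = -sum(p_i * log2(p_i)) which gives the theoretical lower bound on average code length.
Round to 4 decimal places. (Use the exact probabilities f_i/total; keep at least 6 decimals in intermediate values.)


Per-symbol terms -p_i * log2(p_i) with p_i = f_i/60:
  p = 15/60 = 0.250000: log2(p) = -2.000000, -p*log2(p) = 0.500000
  p = 20/60 = 0.333333: log2(p) = -1.584963, -p*log2(p) = 0.528321
  p = 7/60 = 0.116667: log2(p) = -3.099536, -p*log2(p) = 0.361612
  p = 13/60 = 0.216667: log2(p) = -2.206451, -p*log2(p) = 0.478064
  p = 5/60 = 0.083333: log2(p) = -3.584963, -p*log2(p) = 0.298747
H = 0.500000 + 0.528321 + 0.361612 + 0.478064 + 0.298747 = 2.166744

H = 2.1667 bits/symbol


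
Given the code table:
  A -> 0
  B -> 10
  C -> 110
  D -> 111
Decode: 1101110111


Decoding:
110 -> C
111 -> D
0 -> A
111 -> D


Result: CDAD


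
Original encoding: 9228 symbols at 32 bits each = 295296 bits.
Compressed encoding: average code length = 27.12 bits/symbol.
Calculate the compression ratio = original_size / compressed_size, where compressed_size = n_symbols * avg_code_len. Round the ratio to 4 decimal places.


original_size = n_symbols * orig_bits = 9228 * 32 = 295296 bits
compressed_size = n_symbols * avg_code_len = 9228 * 27.12 = 250263.36 bits
ratio = original_size / compressed_size = 295296 / 250263.36 = 1.1799

Compression ratio = 1.1799


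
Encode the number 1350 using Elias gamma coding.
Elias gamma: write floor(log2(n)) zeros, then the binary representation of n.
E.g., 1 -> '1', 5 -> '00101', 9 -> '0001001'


num_bits = floor(log2(1350)) + 1 = 11
leading_zeros = num_bits - 1 = 10
binary(1350) = 10101000110

Elias gamma(1350) = '0000000000' + '10101000110' = 000000000010101000110 (21 bits)


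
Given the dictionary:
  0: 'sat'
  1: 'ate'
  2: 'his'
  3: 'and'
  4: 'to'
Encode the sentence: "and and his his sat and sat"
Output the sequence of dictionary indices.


Look up each word in the dictionary:
  'and' -> 3
  'and' -> 3
  'his' -> 2
  'his' -> 2
  'sat' -> 0
  'and' -> 3
  'sat' -> 0

Encoded: [3, 3, 2, 2, 0, 3, 0]


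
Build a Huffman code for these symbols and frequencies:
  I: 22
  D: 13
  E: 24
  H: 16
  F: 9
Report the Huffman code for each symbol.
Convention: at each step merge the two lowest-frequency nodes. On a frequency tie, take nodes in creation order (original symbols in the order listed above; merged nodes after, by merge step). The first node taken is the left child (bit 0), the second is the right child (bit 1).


Huffman tree construction:
Step 1: Merge F(9) + D(13) = 22
Step 2: Merge H(16) + I(22) = 38
Step 3: Merge (F+D)(22) + E(24) = 46
Step 4: Merge (H+I)(38) + ((F+D)+E)(46) = 84
Read each symbol's code off the tree from the root (left child = 0, right child = 1).

Codes:
  I: 01 (length 2)
  D: 101 (length 3)
  E: 11 (length 2)
  H: 00 (length 2)
  F: 100 (length 3)
Average code length: 190/84 = 2.2619 bits/symbol


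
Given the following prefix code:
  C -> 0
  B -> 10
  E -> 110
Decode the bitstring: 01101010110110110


Decoding step by step:
Bits 0 -> C
Bits 110 -> E
Bits 10 -> B
Bits 10 -> B
Bits 110 -> E
Bits 110 -> E
Bits 110 -> E


Decoded message: CEBBEEE


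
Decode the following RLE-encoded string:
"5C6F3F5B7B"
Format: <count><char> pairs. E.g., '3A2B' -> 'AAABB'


Expanding each <count><char> pair:
  5C -> 'CCCCC'
  6F -> 'FFFFFF'
  3F -> 'FFF'
  5B -> 'BBBBB'
  7B -> 'BBBBBBB'

Decoded = CCCCCFFFFFFFFFBBBBBBBBBBBB


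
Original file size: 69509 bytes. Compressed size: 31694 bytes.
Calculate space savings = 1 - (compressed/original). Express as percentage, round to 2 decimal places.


ratio = compressed/original = 31694/69509 = 0.45597
savings = 1 - ratio = 1 - 0.45597 = 0.54403
as a percentage: 0.54403 * 100 = 54.4%

Space savings = 1 - 31694/69509 = 54.4%


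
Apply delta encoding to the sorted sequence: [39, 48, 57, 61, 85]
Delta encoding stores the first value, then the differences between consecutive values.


First value: 39
Deltas:
  48 - 39 = 9
  57 - 48 = 9
  61 - 57 = 4
  85 - 61 = 24


Delta encoded: [39, 9, 9, 4, 24]


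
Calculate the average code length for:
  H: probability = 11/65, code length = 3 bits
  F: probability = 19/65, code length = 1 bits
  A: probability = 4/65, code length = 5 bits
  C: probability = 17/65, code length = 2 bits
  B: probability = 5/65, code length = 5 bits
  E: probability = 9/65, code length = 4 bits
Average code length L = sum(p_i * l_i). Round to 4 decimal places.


Weighted contributions p_i * l_i:
  H: (11/65) * 3 = 33/65
  F: (19/65) * 1 = 19/65
  A: (4/65) * 5 = 20/65
  C: (17/65) * 2 = 34/65
  B: (5/65) * 5 = 25/65
  E: (9/65) * 4 = 36/65
Sum = (33 + 19 + 20 + 34 + 25 + 36)/65 = 167/65

L = 167/65 = 2.5692 bits/symbol


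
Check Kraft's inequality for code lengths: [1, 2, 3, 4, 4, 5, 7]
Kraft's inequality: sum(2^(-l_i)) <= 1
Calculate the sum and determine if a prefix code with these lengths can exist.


Sum = 2^(-1) + 2^(-2) + 2^(-3) + 2^(-4) + 2^(-4) + 2^(-5) + 2^(-7)
    = 0.5 + 0.25 + 0.125 + 0.0625 + 0.0625 + 0.03125 + 0.0078125
    = 133/128 = 1.0390625
Since 1.0390625 > 1, Kraft's inequality is NOT satisfied.
A prefix code with these lengths CANNOT exist.

Kraft sum = 1.0390625. Not satisfied.


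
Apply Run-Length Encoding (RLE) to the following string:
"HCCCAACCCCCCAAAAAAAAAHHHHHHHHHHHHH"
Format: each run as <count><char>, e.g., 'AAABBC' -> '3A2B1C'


Scanning runs left to right:
  i=0: run of 'H' x 1 -> '1H'
  i=1: run of 'C' x 3 -> '3C'
  i=4: run of 'A' x 2 -> '2A'
  i=6: run of 'C' x 6 -> '6C'
  i=12: run of 'A' x 9 -> '9A'
  i=21: run of 'H' x 13 -> '13H'

RLE = 1H3C2A6C9A13H


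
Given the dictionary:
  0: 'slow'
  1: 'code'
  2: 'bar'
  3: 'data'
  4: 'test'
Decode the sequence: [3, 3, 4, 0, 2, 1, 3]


Look up each index in the dictionary:
  3 -> 'data'
  3 -> 'data'
  4 -> 'test'
  0 -> 'slow'
  2 -> 'bar'
  1 -> 'code'
  3 -> 'data'

Decoded: "data data test slow bar code data"


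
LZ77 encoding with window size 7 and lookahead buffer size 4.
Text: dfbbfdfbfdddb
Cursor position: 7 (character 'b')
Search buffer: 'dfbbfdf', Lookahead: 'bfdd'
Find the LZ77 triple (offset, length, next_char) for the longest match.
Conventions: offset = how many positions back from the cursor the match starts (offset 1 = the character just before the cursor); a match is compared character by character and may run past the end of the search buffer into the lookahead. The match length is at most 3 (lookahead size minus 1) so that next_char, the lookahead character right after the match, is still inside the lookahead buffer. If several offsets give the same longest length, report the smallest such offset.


Try each offset into the search buffer:
  offset=1 (pos 6, char 'f'): match length 0
  offset=2 (pos 5, char 'd'): match length 0
  offset=3 (pos 4, char 'f'): match length 0
  offset=4 (pos 3, char 'b'): match length 3
  offset=5 (pos 2, char 'b'): match length 1
  offset=6 (pos 1, char 'f'): match length 0
  offset=7 (pos 0, char 'd'): match length 0
Longest match has length 3 at offset 4.
next_char = character at position 7 + 3 = 10 -> 'd'

Best match: offset=4, length=3 (matching 'bfd' starting at position 3)
LZ77 triple: (4, 3, 'd')


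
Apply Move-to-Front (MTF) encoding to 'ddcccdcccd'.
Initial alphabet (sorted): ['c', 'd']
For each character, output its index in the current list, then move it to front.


MTF encoding:
'd': index 1 in ['c', 'd'] -> ['d', 'c']
'd': index 0 in ['d', 'c'] -> ['d', 'c']
'c': index 1 in ['d', 'c'] -> ['c', 'd']
'c': index 0 in ['c', 'd'] -> ['c', 'd']
'c': index 0 in ['c', 'd'] -> ['c', 'd']
'd': index 1 in ['c', 'd'] -> ['d', 'c']
'c': index 1 in ['d', 'c'] -> ['c', 'd']
'c': index 0 in ['c', 'd'] -> ['c', 'd']
'c': index 0 in ['c', 'd'] -> ['c', 'd']
'd': index 1 in ['c', 'd'] -> ['d', 'c']


Output: [1, 0, 1, 0, 0, 1, 1, 0, 0, 1]


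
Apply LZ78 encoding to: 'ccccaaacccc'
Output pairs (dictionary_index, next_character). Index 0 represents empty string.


LZ78 encoding steps:
Dictionary: {0: ''}
Step 1: w='' (idx 0), next='c' -> output (0, 'c'), add 'c' as idx 1
Step 2: w='c' (idx 1), next='c' -> output (1, 'c'), add 'cc' as idx 2
Step 3: w='c' (idx 1), next='a' -> output (1, 'a'), add 'ca' as idx 3
Step 4: w='' (idx 0), next='a' -> output (0, 'a'), add 'a' as idx 4
Step 5: w='a' (idx 4), next='c' -> output (4, 'c'), add 'ac' as idx 5
Step 6: w='cc' (idx 2), next='c' -> output (2, 'c'), add 'ccc' as idx 6


Encoded: [(0, 'c'), (1, 'c'), (1, 'a'), (0, 'a'), (4, 'c'), (2, 'c')]


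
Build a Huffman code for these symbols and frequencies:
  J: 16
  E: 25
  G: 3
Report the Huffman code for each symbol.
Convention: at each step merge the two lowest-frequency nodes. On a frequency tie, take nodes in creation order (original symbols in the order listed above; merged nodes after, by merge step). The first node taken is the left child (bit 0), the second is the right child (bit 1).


Huffman tree construction:
Step 1: Merge G(3) + J(16) = 19
Step 2: Merge (G+J)(19) + E(25) = 44
Read each symbol's code off the tree from the root (left child = 0, right child = 1).

Codes:
  J: 01 (length 2)
  E: 1 (length 1)
  G: 00 (length 2)
Average code length: 63/44 = 1.4318 bits/symbol


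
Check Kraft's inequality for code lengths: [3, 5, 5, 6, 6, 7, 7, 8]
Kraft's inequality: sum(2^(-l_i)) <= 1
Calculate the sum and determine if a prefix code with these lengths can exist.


Sum = 2^(-3) + 2^(-5) + 2^(-5) + 2^(-6) + 2^(-6) + 2^(-7) + 2^(-7) + 2^(-8)
    = 0.125 + 0.03125 + 0.03125 + 0.015625 + 0.015625 + 0.0078125 + 0.0078125 + 0.00390625
    = 61/256 = 0.23828125
Since 0.23828125 <= 1, Kraft's inequality IS satisfied.
A prefix code with these lengths CAN exist.

Kraft sum = 0.23828125. Satisfied.


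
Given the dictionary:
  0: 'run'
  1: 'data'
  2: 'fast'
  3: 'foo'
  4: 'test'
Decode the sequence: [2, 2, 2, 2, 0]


Look up each index in the dictionary:
  2 -> 'fast'
  2 -> 'fast'
  2 -> 'fast'
  2 -> 'fast'
  0 -> 'run'

Decoded: "fast fast fast fast run"


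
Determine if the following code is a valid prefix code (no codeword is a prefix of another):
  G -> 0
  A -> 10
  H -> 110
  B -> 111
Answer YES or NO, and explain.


Checking each pair (does one codeword prefix another?):
  G='0' vs A='10': no prefix
  G='0' vs H='110': no prefix
  G='0' vs B='111': no prefix
  A='10' vs G='0': no prefix
  A='10' vs H='110': no prefix
  A='10' vs B='111': no prefix
  H='110' vs G='0': no prefix
  H='110' vs A='10': no prefix
  H='110' vs B='111': no prefix
  B='111' vs G='0': no prefix
  B='111' vs A='10': no prefix
  B='111' vs H='110': no prefix
No violation found over all pairs.

YES -- this is a valid prefix code. No codeword is a prefix of any other codeword.


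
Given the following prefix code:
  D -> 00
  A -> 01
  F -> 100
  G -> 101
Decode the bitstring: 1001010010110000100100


Decoding step by step:
Bits 100 -> F
Bits 101 -> G
Bits 00 -> D
Bits 101 -> G
Bits 100 -> F
Bits 00 -> D
Bits 100 -> F
Bits 100 -> F


Decoded message: FGDGFDFF


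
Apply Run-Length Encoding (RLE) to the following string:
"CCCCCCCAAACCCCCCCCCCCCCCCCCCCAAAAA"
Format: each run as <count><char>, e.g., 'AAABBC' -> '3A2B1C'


Scanning runs left to right:
  i=0: run of 'C' x 7 -> '7C'
  i=7: run of 'A' x 3 -> '3A'
  i=10: run of 'C' x 19 -> '19C'
  i=29: run of 'A' x 5 -> '5A'

RLE = 7C3A19C5A


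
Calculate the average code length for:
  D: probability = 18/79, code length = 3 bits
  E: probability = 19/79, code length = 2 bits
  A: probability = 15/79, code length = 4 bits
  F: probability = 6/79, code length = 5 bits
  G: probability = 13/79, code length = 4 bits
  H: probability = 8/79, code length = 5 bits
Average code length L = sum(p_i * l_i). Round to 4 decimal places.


Weighted contributions p_i * l_i:
  D: (18/79) * 3 = 54/79
  E: (19/79) * 2 = 38/79
  A: (15/79) * 4 = 60/79
  F: (6/79) * 5 = 30/79
  G: (13/79) * 4 = 52/79
  H: (8/79) * 5 = 40/79
Sum = (54 + 38 + 60 + 30 + 52 + 40)/79 = 274/79

L = 274/79 = 3.4684 bits/symbol


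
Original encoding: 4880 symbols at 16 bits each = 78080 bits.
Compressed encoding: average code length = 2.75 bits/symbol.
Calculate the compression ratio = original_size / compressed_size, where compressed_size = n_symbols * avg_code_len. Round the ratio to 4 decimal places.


original_size = n_symbols * orig_bits = 4880 * 16 = 78080 bits
compressed_size = n_symbols * avg_code_len = 4880 * 2.75 = 13420.0 bits
ratio = original_size / compressed_size = 78080 / 13420.0 = 5.8182

Compression ratio = 5.8182


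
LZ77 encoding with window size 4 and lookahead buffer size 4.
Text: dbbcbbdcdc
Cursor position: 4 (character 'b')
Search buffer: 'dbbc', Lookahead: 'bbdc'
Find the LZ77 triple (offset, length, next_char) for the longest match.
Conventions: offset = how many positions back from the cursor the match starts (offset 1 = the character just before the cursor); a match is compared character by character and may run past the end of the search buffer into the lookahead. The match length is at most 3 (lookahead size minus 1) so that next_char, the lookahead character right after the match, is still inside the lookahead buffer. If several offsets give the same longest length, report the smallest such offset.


Try each offset into the search buffer:
  offset=1 (pos 3, char 'c'): match length 0
  offset=2 (pos 2, char 'b'): match length 1
  offset=3 (pos 1, char 'b'): match length 2
  offset=4 (pos 0, char 'd'): match length 0
Longest match has length 2 at offset 3.
next_char = character at position 4 + 2 = 6 -> 'd'

Best match: offset=3, length=2 (matching 'bb' starting at position 1)
LZ77 triple: (3, 2, 'd')


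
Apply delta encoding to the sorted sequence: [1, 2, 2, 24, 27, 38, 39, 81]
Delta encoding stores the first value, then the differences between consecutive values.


First value: 1
Deltas:
  2 - 1 = 1
  2 - 2 = 0
  24 - 2 = 22
  27 - 24 = 3
  38 - 27 = 11
  39 - 38 = 1
  81 - 39 = 42


Delta encoded: [1, 1, 0, 22, 3, 11, 1, 42]


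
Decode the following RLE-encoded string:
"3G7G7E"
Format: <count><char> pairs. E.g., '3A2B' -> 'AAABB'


Expanding each <count><char> pair:
  3G -> 'GGG'
  7G -> 'GGGGGGG'
  7E -> 'EEEEEEE'

Decoded = GGGGGGGGGGEEEEEEE


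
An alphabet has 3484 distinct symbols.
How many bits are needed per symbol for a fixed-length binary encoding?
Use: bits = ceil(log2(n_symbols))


log2(3484) = 11.7665
Bracket: 2^11 = 2048 < 3484 <= 2^12 = 4096
So ceil(log2(3484)) = 12

bits = ceil(log2(3484)) = ceil(11.7665) = 12 bits


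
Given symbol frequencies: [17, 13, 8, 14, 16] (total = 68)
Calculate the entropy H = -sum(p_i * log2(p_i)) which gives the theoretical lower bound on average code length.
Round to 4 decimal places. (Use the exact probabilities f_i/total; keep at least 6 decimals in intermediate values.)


Per-symbol terms -p_i * log2(p_i) with p_i = f_i/68:
  p = 17/68 = 0.250000: log2(p) = -2.000000, -p*log2(p) = 0.500000
  p = 13/68 = 0.191176: log2(p) = -2.387023, -p*log2(p) = 0.456343
  p = 8/68 = 0.117647: log2(p) = -3.087463, -p*log2(p) = 0.363231
  p = 14/68 = 0.205882: log2(p) = -2.280108, -p*log2(p) = 0.469434
  p = 16/68 = 0.235294: log2(p) = -2.087463, -p*log2(p) = 0.491168
H = 0.500000 + 0.456343 + 0.363231 + 0.469434 + 0.491168 = 2.280176

H = 2.2802 bits/symbol


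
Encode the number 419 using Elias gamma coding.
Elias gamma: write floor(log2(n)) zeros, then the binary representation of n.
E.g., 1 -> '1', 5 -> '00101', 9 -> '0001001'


num_bits = floor(log2(419)) + 1 = 9
leading_zeros = num_bits - 1 = 8
binary(419) = 110100011

Elias gamma(419) = '00000000' + '110100011' = 00000000110100011 (17 bits)


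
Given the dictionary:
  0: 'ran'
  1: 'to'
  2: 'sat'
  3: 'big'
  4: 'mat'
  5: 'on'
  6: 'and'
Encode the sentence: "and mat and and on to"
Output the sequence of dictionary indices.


Look up each word in the dictionary:
  'and' -> 6
  'mat' -> 4
  'and' -> 6
  'and' -> 6
  'on' -> 5
  'to' -> 1

Encoded: [6, 4, 6, 6, 5, 1]


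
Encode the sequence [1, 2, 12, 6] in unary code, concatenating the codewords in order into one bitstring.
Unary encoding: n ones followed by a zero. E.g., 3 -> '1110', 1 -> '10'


Encode each number as n ones followed by a terminating 0:
  1 -> 10 (2 bits)
  2 -> 110 (3 bits)
  12 -> 1111111111110 (13 bits)
  6 -> 1111110 (7 bits)
Total length = 2 + 3 + 13 + 7 = 25 bits.

Unary([1, 2, 12, 6]) = 1011011111111111101111110 (25 bits)
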